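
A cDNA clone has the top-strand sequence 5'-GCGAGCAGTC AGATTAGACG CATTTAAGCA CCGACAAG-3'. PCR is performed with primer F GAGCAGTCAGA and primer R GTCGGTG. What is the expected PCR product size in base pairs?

Scanning the template, GAGCAGTCAGA occurs at positions 3–13; this primer anneals to the bottom strand there with its 3' end pointing downstream.
Reverse complement of the reverse primer: CACCGAC. This occurs on the top strand at positions 29–35.
The product runs from position 3 to position 35, so its length is 35 − 3 + 1 = 33 bp.

33 bp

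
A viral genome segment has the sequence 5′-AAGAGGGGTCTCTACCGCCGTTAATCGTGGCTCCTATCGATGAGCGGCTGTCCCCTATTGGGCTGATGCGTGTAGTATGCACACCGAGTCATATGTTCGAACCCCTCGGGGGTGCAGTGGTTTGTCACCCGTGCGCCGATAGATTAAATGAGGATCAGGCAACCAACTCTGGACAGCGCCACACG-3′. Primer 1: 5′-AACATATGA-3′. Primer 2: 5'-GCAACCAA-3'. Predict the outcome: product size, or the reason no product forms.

Primer 1 (AACATATGA) has reverse complement TCATATGTT, which matches the top strand at positions 89–97; primer 1 anneals to the top strand there with its 3' end pointing upstream toward position 89.
Primer 2 (GCAACCAA) matches the top strand directly at positions 159–166; it anneals to the bottom strand with its 3' end pointing downstream toward position 166.
The 3' ends diverge (primer 1 extends toward position 1, primer 2 toward position 185), so the primers never converge on a shared product.

No product — the primers' 3' ends point away from each other.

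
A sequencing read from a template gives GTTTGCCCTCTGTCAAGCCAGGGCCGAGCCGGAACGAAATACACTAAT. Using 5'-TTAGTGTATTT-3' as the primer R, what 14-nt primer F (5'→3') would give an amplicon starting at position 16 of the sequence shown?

5'-AGCCAGGGCCGAGC-3'

The reverse primer's reverse complement AAATACACTAA matches the template at positions 37–47; the product starts at position 16.
The forward primer is identical to the top strand over positions 16–29: AGCCAGGGCCGAGC.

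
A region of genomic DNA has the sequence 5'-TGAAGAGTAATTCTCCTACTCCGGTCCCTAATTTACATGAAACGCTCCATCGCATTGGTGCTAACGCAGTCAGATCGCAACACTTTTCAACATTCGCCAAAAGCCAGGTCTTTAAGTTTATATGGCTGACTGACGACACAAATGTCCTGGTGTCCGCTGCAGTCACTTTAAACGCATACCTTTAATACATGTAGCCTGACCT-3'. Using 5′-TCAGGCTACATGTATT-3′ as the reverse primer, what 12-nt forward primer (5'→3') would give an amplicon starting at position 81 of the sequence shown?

5'-CACTTTTCAACA-3'

The reverse primer's reverse complement AATACATGTAGCCTGA matches the template at positions 184–199; the product starts at position 81.
The forward primer is identical to the top strand over positions 81–92: CACTTTTCAACA.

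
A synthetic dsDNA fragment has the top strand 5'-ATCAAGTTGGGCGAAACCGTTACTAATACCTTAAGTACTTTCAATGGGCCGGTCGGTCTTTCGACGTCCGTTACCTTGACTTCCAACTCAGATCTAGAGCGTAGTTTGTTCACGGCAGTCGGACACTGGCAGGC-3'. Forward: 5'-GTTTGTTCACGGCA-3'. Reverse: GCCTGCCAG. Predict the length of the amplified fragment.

31 bp

Forward primer GTTTGTTCACGGCA is found on the top strand at positions 104–117.
The reverse primer's reverse complement is CTGGCAGGC, which matches the template at positions 126–134.
Product length = (reverse-primer end) − (forward-primer start) + 1 = 134 − 104 + 1 = 31 bp.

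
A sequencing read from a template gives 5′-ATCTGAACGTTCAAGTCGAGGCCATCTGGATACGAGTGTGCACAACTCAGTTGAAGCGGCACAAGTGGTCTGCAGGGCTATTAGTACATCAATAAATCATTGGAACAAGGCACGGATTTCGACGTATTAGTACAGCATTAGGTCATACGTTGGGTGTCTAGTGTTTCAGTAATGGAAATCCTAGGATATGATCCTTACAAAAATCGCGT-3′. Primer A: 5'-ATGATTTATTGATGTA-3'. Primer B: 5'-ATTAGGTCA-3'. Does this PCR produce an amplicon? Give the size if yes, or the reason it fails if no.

No product — the primers' 3' ends point away from each other.

Primer A (ATGATTTATTGATGTA) has reverse complement TACATCAATAAATCAT, which matches the top strand at positions 85–100; primer A anneals to the top strand there with its 3' end pointing upstream toward position 85.
Primer B (ATTAGGTCA) matches the top strand directly at positions 137–145; it anneals to the bottom strand with its 3' end pointing downstream toward position 145.
The 3' ends diverge (primer A extends toward position 1, primer B toward position 209), so the primers never converge on a shared product.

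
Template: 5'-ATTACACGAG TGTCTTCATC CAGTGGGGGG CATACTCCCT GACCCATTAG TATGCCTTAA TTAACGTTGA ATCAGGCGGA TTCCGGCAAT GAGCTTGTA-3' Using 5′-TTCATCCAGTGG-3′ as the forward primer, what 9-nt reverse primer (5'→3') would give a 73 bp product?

5'-GCCGGAATC-3'

The forward primer binds at positions 15–26, so a 73 bp product ends at position 15 + 73 − 1 = 87.
The reverse primer anneals to the top strand over positions 79–87, i.e. to GATTCCGGC.
Its sequence written 5'→3' is the reverse complement: GCCGGAATC.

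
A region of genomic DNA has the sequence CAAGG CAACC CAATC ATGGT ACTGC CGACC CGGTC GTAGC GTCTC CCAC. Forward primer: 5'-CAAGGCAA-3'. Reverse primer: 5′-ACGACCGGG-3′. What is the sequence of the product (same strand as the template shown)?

Forward primer CAAGGCAA is found on the top strand at positions 1–8.
Taking the reverse complement of ACGACCGGG gives CCCGGTCGT, found at positions 29–37 on the template; the primer anneals here to the top strand with its 3' end pointing upstream.
The product is the template from position 1 through 37 (37 bp).

5'-CAAGGCAACCCAATCATGGTACTGCCGACCCGGTCGT-3'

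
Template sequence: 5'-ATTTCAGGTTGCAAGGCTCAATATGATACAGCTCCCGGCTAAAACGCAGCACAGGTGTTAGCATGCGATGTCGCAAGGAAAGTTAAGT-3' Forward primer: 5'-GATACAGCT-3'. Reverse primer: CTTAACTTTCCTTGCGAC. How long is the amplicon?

63 bp

The forward primer matches the template at positions 25–33.
Reverse complement of the reverse primer: GTCGCAAGGAAAGTTAAG. This occurs on the top strand at positions 70–87.
Amplicon spans positions 25–87: 63 bp.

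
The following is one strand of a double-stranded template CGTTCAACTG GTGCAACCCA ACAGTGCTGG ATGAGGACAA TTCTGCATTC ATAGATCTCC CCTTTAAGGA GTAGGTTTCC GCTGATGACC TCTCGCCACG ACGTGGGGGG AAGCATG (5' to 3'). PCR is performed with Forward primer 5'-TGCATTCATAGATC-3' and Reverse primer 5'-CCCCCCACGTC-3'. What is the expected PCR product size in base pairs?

67 bp

The forward primer matches the template at positions 44–57.
Taking the reverse complement of CCCCCCACGTC gives GACGTGGGGGG, found at positions 100–110 on the template; the primer anneals here to the top strand with its 3' end pointing upstream.
The product runs from position 44 to position 110, so its length is 110 − 44 + 1 = 67 bp.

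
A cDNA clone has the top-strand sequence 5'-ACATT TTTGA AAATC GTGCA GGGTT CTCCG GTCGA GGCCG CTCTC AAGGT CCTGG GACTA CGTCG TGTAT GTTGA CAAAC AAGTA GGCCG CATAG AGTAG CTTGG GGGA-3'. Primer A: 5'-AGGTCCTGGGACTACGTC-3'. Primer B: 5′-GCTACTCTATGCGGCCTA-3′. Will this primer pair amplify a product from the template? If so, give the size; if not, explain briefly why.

Yes — a 55 bp product.

Primer A (AGGTCCTGGGACTACGTC) matches the top strand at positions 47–64; it acts as a forward primer.
Primer B's reverse complement is TAGGCCGCATAGAGTAGC, matching the top strand at positions 84–101; it acts as a reverse primer.
The 3' ends face each other across positions 47–101, giving a 55 bp product.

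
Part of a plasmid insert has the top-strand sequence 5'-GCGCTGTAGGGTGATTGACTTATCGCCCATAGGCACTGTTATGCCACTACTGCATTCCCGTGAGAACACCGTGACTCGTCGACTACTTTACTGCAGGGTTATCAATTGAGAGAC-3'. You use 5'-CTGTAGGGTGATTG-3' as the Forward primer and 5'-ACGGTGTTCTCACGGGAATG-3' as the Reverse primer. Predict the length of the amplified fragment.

69 bp

The forward primer matches the template at positions 4–17.
Reverse complement of the reverse primer: CATTCCCGTGAGAACACCGT. This occurs on the top strand at positions 53–72.
Amplicon spans positions 4–72: 69 bp.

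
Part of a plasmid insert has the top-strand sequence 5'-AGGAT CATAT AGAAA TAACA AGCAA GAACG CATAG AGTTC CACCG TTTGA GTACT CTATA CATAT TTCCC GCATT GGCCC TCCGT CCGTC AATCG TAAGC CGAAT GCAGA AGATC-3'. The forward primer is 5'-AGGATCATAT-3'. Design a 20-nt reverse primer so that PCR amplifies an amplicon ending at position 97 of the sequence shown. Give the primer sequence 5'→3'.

The forward primer binds at positions 1–10; the product's 3' end on the top strand is position 97.
The reverse primer anneals to the top strand over positions 78–97, i.e. to CCCTCCGTCCGTCAATCGTA.
Its sequence written 5'→3' is the reverse complement: TACGATTGACGGACGGAGGG.

5'-TACGATTGACGGACGGAGGG-3'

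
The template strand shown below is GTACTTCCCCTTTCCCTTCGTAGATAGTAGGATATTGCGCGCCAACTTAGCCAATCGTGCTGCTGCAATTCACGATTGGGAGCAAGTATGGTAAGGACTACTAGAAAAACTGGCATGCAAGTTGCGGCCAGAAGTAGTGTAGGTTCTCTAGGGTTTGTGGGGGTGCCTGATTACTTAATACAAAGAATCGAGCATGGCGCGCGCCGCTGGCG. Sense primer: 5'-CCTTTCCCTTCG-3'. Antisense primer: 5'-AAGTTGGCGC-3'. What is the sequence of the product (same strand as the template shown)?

Scanning the template, CCTTTCCCTTCG occurs at positions 9–20; this primer anneals to the bottom strand there with its 3' end pointing downstream.
The reverse primer's reverse complement is GCGCCAACTT, which matches the template at positions 39–48.
The product is the template from position 9 through 48 (40 bp).

5'-CCTTTCCCTTCGTAGATAGTAGGATATTGCGCGCCAACTT-3'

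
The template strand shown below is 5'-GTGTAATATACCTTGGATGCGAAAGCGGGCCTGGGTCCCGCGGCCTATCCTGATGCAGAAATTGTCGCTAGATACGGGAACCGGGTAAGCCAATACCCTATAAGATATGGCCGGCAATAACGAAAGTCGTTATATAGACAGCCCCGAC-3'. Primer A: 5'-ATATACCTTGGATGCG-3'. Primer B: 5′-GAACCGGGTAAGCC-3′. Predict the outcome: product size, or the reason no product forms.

No product — both primers anneal to the same strand and extend in the same direction.

Primer A (ATATACCTTGGATGCG) matches the top strand at positions 6–21 (3' end points downstream).
Primer B (GAACCGGGTAAGCC) also matches the top strand directly, at positions 78–91 — its reverse complement GGCTTACCCGGTTC is not present.
Both primers anneal to the bottom strand with 3' ends pointing the same way, so neither can prime synthesis back toward the other.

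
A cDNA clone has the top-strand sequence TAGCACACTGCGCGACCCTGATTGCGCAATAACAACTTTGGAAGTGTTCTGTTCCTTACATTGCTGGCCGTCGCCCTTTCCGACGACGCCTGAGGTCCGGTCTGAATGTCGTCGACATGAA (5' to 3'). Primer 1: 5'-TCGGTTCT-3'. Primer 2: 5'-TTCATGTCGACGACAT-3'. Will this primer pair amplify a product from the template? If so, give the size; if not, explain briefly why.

Primer 1 (TCGGTTCT) does not match the top strand, and its reverse complement AGAACCGA does not match either.
With no annealing site for primer 1, no amplification occurs.

No product — primer 1 has no binding site in the template.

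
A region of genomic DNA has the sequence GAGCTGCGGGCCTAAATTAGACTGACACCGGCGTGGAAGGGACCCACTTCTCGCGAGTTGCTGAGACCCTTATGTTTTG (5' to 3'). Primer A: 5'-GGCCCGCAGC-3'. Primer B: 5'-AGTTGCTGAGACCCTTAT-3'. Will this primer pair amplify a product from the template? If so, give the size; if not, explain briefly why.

Primer A (GGCCCGCAGC) has reverse complement GCTGCGGGCC, which matches the top strand at positions 3–12; primer A anneals to the top strand there with its 3' end pointing upstream toward position 3.
Primer B (AGTTGCTGAGACCCTTAT) matches the top strand directly at positions 56–73; it anneals to the bottom strand with its 3' end pointing downstream toward position 73.
The 3' ends diverge (primer A extends toward position 1, primer B toward position 79), so the primers never converge on a shared product.

No product — the primers' 3' ends point away from each other.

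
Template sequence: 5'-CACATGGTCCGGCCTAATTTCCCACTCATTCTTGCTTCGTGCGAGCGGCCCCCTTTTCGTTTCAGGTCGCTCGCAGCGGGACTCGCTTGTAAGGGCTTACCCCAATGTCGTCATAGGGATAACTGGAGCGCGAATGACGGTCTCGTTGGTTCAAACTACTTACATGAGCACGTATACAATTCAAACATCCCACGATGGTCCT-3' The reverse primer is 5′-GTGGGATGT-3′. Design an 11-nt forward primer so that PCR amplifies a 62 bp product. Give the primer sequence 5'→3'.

The reverse primer's reverse complement ACATCCCAC matches the template at positions 185–193, so the product ends at position 193.
A 62 bp product then starts at position 193 − 62 + 1 = 132.
The forward primer is identical to the top strand there: GAATGACGGTC.

5'-GAATGACGGTC-3'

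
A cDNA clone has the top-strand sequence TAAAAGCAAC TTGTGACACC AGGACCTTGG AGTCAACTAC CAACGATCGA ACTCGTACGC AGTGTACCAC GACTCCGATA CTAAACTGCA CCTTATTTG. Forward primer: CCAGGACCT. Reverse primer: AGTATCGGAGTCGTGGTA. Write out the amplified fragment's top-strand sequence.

5'-CCAGGACCTTGGAGTCAACTACCAACGATCGAACTCGTACGCAGTGTACCACGACTCCGATACT-3'

Scanning the template, CCAGGACCT occurs at positions 19–27; this primer anneals to the bottom strand there with its 3' end pointing downstream.
Taking the reverse complement of AGTATCGGAGTCGTGGTA gives TACCACGACTCCGATACT, found at positions 65–82 on the template; the primer anneals here to the top strand with its 3' end pointing upstream.
The product is the template from position 19 through 82 (64 bp).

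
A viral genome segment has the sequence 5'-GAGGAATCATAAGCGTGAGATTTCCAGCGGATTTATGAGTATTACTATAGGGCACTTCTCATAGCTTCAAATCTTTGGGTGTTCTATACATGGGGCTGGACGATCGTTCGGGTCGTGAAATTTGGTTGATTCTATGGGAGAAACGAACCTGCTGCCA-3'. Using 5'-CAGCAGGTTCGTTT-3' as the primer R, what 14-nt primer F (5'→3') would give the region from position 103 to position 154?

5'-ATCGTTCGGGTCGT-3'

The reverse primer's reverse complement AAACGAACCTGCTG matches the template at positions 141–154; the product starts at position 103.
The forward primer is identical to the top strand over positions 103–116: ATCGTTCGGGTCGT.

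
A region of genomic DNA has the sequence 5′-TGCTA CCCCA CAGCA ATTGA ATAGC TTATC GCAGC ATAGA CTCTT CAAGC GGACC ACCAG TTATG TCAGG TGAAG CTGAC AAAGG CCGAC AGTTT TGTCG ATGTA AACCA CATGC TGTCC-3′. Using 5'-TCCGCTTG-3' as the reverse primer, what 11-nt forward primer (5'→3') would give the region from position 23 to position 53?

5'-AGCTTATCGCA-3'

The reverse primer's reverse complement CAAGCGGA matches the template at positions 46–53; the product starts at position 23.
The forward primer is identical to the top strand over positions 23–33: AGCTTATCGCA.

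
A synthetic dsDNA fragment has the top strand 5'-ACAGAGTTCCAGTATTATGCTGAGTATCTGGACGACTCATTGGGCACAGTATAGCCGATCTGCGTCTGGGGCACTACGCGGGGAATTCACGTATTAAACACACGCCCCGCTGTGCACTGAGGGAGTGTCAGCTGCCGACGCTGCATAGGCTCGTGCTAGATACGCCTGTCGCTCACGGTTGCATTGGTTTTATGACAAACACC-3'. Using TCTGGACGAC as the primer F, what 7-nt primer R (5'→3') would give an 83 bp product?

The forward primer binds at positions 27–36, so an 83 bp product ends at position 27 + 83 − 1 = 109.
The reverse primer anneals to the top strand over positions 103–109, i.e. to CGCCCCG.
Its sequence written 5'→3' is the reverse complement: CGGGGCG.

5'-CGGGGCG-3'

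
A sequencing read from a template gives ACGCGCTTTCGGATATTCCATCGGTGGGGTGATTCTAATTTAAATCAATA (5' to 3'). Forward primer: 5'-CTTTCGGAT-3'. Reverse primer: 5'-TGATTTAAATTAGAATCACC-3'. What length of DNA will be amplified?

42 bp

Forward primer CTTTCGGAT is found on the top strand at positions 6–14.
Reverse complement of the reverse primer: GGTGATTCTAATTTAAATCA. This occurs on the top strand at positions 28–47.
Product length = (reverse-primer end) − (forward-primer start) + 1 = 47 − 6 + 1 = 42 bp.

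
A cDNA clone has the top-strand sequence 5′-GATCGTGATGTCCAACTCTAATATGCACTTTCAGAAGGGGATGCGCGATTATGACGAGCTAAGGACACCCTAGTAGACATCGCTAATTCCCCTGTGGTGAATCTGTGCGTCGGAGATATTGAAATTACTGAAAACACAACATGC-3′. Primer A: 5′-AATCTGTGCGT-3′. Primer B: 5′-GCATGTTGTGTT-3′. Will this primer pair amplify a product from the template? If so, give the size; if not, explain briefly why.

Yes — a 45 bp product.

Primer A (AATCTGTGCGT) matches the top strand at positions 100–110; it acts as a forward primer.
Primer B's reverse complement is AACACAACATGC, matching the top strand at positions 133–144; it acts as a reverse primer.
The 3' ends face each other across positions 100–144, giving a 45 bp product.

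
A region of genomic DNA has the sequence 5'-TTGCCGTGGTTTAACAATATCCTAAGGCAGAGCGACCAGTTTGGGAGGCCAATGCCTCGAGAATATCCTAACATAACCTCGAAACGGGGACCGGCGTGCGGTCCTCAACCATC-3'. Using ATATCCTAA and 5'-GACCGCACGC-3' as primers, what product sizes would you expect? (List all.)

87 bp, 41 bp

The forward primer ATATCCTAA matches the top strand at positions 17–25, 63–71.
The reverse primer's reverse complement is GCGTGCGGTC, matching at positions 94–103.
Each forward site pairs with the reverse site to give a product ending at position 103: sizes 87, 41 bp.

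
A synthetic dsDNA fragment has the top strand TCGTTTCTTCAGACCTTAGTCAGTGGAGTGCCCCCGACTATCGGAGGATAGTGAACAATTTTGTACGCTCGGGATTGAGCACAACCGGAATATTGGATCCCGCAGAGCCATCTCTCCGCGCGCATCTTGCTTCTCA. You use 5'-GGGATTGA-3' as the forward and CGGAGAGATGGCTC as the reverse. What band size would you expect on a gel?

48 bp

The forward primer matches the template at positions 71–78.
Reverse complement of the reverse primer: GAGCCATCTCTCCG. This occurs on the top strand at positions 105–118.
Product length = (reverse-primer end) − (forward-primer start) + 1 = 118 − 71 + 1 = 48 bp.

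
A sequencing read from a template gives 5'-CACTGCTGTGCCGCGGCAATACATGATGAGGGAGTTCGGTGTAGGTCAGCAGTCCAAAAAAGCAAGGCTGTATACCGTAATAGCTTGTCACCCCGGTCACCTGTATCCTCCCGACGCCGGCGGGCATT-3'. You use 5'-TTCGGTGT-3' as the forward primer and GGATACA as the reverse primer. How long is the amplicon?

74 bp

Forward primer TTCGGTGT is found on the top strand at positions 35–42.
The reverse primer's reverse complement is TGTATCC, which matches the template at positions 102–108.
Amplicon spans positions 35–108: 74 bp.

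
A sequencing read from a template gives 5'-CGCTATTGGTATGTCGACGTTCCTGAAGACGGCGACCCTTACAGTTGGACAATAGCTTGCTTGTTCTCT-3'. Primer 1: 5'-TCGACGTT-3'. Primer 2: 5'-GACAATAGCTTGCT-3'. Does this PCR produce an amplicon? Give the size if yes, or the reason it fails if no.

Primer 1 (TCGACGTT) matches the top strand at positions 14–21 (3' end points downstream).
Primer 2 (GACAATAGCTTGCT) also matches the top strand directly, at positions 48–61 — its reverse complement AGCAAGCTATTGTC is not present.
Both primers anneal to the bottom strand with 3' ends pointing the same way, so neither can prime synthesis back toward the other.

No product — both primers anneal to the same strand and extend in the same direction.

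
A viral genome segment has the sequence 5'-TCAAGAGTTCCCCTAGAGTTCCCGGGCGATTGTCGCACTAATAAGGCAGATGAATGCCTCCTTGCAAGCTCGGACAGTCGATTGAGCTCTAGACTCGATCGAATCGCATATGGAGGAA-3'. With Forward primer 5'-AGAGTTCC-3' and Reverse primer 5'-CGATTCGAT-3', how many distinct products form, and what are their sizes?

Two products: 103 bp, 92 bp

The forward primer AGAGTTCC matches the top strand at positions 4–11, 15–22.
The reverse primer's reverse complement is ATCGAATCG, matching at positions 98–106.
Each forward site pairs with the reverse site to give a product ending at position 106: sizes 103, 92 bp.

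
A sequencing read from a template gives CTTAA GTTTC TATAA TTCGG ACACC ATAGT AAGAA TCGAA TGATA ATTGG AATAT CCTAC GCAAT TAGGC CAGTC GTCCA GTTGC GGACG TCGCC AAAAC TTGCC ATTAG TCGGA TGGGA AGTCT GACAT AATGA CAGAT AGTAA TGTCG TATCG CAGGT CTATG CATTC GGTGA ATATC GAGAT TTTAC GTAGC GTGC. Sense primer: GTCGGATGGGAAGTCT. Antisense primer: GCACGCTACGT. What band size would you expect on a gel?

90 bp

The forward primer matches the template at positions 110–125.
Taking the reverse complement of GCACGCTACGT gives ACGTAGCGTGC, found at positions 189–199 on the template; the primer anneals here to the top strand with its 3' end pointing upstream.
The product runs from position 110 to position 199, so its length is 199 − 110 + 1 = 90 bp.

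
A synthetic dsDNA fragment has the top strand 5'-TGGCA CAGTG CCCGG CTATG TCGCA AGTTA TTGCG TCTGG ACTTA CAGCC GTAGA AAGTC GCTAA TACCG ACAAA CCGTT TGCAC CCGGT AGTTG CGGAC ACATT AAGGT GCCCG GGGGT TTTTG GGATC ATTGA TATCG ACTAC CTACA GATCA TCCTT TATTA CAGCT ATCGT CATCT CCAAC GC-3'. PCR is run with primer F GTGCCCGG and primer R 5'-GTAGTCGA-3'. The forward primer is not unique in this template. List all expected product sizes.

138 bp, 37 bp

The forward primer GTGCCCGG matches the top strand at positions 8–15, 109–116.
The reverse primer's reverse complement is TCGACTAC, matching at positions 138–145.
Each forward site pairs with the reverse site to give a product ending at position 145: sizes 138, 37 bp.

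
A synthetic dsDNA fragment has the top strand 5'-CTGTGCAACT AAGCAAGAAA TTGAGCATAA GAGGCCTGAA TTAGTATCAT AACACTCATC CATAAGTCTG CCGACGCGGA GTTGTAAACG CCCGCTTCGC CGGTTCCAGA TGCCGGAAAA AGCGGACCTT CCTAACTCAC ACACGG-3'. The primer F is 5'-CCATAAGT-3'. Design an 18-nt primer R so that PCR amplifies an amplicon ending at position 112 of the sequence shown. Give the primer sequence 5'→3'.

5'-CATCTGGAACCGGCGAAG-3'

The forward primer binds at positions 60–67; the product's 3' end on the top strand is position 112.
The reverse primer anneals to the top strand over positions 95–112, i.e. to CTTCGCCGGTTCCAGATG.
Its sequence written 5'→3' is the reverse complement: CATCTGGAACCGGCGAAG.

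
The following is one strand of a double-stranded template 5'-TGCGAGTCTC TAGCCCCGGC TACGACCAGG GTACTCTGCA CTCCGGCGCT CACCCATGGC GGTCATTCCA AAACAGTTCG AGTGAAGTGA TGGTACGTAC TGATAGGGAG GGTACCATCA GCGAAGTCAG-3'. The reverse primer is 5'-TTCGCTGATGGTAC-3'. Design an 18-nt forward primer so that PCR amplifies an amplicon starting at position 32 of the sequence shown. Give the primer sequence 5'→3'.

The reverse primer's reverse complement GTACCATCAGCGAA matches the template at positions 112–125; the product starts at position 32.
The forward primer is identical to the top strand over positions 32–49: TACTCTGCACTCCGGCGC.

5'-TACTCTGCACTCCGGCGC-3'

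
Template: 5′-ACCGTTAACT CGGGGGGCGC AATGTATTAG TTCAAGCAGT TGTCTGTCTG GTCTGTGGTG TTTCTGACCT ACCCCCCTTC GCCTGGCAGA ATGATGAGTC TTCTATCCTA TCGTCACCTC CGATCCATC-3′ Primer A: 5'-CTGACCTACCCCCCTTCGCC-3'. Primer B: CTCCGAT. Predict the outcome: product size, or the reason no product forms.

No product — both primers anneal to the same strand and extend in the same direction.

Primer A (CTGACCTACCCCCCTTCGCC) matches the top strand at positions 64–83 (3' end points downstream).
Primer B (CTCCGAT) also matches the top strand directly, at positions 118–124 — its reverse complement ATCGGAG is not present.
Both primers anneal to the bottom strand with 3' ends pointing the same way, so neither can prime synthesis back toward the other.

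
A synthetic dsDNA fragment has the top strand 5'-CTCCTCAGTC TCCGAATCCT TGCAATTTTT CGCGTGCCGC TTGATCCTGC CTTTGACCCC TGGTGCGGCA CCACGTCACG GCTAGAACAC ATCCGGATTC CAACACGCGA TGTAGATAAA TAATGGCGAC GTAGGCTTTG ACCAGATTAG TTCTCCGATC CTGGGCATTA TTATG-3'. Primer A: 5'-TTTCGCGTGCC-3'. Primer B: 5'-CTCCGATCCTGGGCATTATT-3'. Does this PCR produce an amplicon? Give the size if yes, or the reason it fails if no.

Primer A (TTTCGCGTGCC) matches the top strand at positions 28–38 (3' end points downstream).
Primer B (CTCCGATCCTGGGCATTATT) also matches the top strand directly, at positions 153–172 — its reverse complement AATAATGCCCAGGATCGGAG is not present.
Both primers anneal to the bottom strand with 3' ends pointing the same way, so neither can prime synthesis back toward the other.

No product — both primers anneal to the same strand and extend in the same direction.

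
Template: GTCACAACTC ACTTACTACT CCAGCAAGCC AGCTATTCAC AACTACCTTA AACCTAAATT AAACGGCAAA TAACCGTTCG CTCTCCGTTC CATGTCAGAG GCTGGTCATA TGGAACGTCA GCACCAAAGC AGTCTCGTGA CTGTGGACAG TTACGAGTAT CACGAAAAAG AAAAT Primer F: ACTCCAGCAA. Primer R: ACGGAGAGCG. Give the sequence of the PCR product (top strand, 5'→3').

Forward primer ACTCCAGCAA is found on the top strand at positions 18–27.
The reverse primer's reverse complement is CGCTCTCCGT, which matches the template at positions 79–88.
The product is the template from position 18 through 88 (71 bp).

5'-ACTCCAGCAAGCCAGCTATTCACAACTACCTTAAACCTAAATTAAACGGCAAATAACCGTTCGCTCTCCGT-3'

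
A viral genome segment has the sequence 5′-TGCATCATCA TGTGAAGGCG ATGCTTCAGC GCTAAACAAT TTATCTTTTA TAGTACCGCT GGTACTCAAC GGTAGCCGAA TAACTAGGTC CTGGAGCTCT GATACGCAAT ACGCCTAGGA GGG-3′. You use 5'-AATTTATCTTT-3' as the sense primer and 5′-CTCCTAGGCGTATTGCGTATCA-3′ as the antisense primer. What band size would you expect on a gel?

84 bp

The forward primer matches the template at positions 38–48.
Reverse complement of the reverse primer: TGATACGCAATACGCCTAGGAG. This occurs on the top strand at positions 100–121.
Product length = (reverse-primer end) − (forward-primer start) + 1 = 121 − 38 + 1 = 84 bp.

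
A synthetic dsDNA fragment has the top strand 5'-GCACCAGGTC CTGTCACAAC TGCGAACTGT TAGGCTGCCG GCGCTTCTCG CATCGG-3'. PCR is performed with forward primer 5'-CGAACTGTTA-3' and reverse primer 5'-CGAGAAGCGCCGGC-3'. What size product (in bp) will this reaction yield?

28 bp

Scanning the template, CGAACTGTTA occurs at positions 23–32; this primer anneals to the bottom strand there with its 3' end pointing downstream.
Taking the reverse complement of CGAGAAGCGCCGGC gives GCCGGCGCTTCTCG, found at positions 37–50 on the template; the primer anneals here to the top strand with its 3' end pointing upstream.
Amplicon spans positions 23–50: 28 bp.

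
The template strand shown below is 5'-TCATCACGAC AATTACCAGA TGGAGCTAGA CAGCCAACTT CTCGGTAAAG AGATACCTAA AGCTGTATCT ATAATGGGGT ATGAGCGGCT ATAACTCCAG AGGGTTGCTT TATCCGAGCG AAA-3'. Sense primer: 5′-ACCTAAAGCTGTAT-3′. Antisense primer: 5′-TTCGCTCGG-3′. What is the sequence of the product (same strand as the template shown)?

Forward primer ACCTAAAGCTGTAT is found on the top strand at positions 55–68.
The reverse primer's reverse complement is CCGAGCGAA, which matches the template at positions 114–122.
The product is the template from position 55 through 122 (68 bp).

5'-ACCTAAAGCTGTATCTATAATGGGGTATGAGCGGCTATAACTCCAGAGGGTTGCTTTATCCGAGCGAA-3'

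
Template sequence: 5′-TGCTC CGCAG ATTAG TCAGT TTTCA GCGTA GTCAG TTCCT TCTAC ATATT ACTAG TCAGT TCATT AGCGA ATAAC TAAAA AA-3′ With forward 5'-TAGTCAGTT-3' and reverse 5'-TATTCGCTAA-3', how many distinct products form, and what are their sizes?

The forward primer TAGTCAGTT matches the top strand at positions 13–21, 29–37, 53–61.
The reverse primer's reverse complement is TTAGCGAATA, matching at positions 64–73.
Each forward site pairs with the reverse site to give a product ending at position 73: sizes 61, 45, 21 bp.

Three products: 61 bp, 45 bp, 21 bp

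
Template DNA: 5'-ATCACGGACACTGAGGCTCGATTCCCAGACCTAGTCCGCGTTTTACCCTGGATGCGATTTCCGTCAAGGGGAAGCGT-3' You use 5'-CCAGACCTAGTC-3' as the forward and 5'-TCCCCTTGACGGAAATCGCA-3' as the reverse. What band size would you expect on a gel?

The forward primer matches the template at positions 25–36.
Taking the reverse complement of TCCCCTTGACGGAAATCGCA gives TGCGATTTCCGTCAAGGGGA, found at positions 53–72 on the template; the primer anneals here to the top strand with its 3' end pointing upstream.
The product runs from position 25 to position 72, so its length is 72 − 25 + 1 = 48 bp.

48 bp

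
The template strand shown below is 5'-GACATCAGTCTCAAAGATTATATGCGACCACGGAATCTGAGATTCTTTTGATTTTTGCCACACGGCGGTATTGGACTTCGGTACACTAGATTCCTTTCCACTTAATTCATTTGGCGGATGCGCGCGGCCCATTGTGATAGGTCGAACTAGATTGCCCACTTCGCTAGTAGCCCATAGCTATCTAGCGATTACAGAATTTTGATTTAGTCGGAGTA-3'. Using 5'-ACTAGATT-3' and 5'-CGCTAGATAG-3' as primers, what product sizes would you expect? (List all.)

The forward primer ACTAGATT matches the top strand at positions 85–92, 146–153.
The reverse primer's reverse complement is CTATCTAGCG, matching at positions 178–187.
Each forward site pairs with the reverse site to give a product ending at position 187: sizes 103, 42 bp.

103 bp, 42 bp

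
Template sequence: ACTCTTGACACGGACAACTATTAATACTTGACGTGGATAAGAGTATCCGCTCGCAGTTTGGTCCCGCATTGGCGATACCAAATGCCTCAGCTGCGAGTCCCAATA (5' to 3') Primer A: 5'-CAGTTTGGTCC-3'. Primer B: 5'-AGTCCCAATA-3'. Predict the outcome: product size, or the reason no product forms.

Primer A (CAGTTTGGTCC) matches the top strand at positions 54–64 (3' end points downstream).
Primer B (AGTCCCAATA) also matches the top strand directly, at positions 96–105 — its reverse complement TATTGGGACT is not present.
Both primers anneal to the bottom strand with 3' ends pointing the same way, so neither can prime synthesis back toward the other.

No product — both primers anneal to the same strand and extend in the same direction.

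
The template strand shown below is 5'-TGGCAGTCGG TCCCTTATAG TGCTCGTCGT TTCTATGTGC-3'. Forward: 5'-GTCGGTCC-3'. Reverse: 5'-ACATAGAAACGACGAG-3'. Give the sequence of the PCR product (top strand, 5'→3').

5'-GTCGGTCCCTTATAGTGCTCGTCGTTTCTATGT-3'

The forward primer matches the template at positions 6–13.
Taking the reverse complement of ACATAGAAACGACGAG gives CTCGTCGTTTCTATGT, found at positions 23–38 on the template; the primer anneals here to the top strand with its 3' end pointing upstream.
The product is the template from position 6 through 38 (33 bp).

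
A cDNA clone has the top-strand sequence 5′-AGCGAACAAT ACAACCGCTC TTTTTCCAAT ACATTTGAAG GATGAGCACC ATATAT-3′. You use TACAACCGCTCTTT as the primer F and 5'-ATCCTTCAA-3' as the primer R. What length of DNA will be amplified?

34 bp

The forward primer matches the template at positions 10–23.
The reverse primer's reverse complement is TTGAAGGAT, which matches the template at positions 35–43.
The product runs from position 10 to position 43, so its length is 43 − 10 + 1 = 34 bp.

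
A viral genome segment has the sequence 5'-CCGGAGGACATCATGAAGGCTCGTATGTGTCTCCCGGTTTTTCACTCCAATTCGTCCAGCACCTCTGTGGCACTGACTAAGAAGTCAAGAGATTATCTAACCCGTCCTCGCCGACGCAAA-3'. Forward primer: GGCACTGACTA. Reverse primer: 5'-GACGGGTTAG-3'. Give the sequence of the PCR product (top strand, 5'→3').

Forward primer GGCACTGACTA is found on the top strand at positions 69–79.
Taking the reverse complement of GACGGGTTAG gives CTAACCCGTC, found at positions 97–106 on the template; the primer anneals here to the top strand with its 3' end pointing upstream.
The product is the template from position 69 through 106 (38 bp).

5'-GGCACTGACTAAGAAGTCAAGAGATTATCTAACCCGTC-3'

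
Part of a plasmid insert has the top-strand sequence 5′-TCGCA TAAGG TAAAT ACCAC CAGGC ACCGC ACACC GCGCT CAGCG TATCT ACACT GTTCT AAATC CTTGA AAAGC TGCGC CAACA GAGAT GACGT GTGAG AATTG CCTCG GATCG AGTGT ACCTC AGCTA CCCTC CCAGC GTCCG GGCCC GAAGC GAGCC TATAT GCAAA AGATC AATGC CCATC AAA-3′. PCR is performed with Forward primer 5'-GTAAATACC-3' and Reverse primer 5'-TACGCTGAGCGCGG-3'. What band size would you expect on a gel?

38 bp

Scanning the template, GTAAATACC occurs at positions 10–18; this primer anneals to the bottom strand there with its 3' end pointing downstream.
Taking the reverse complement of TACGCTGAGCGCGG gives CCGCGCTCAGCGTA, found at positions 34–47 on the template; the primer anneals here to the top strand with its 3' end pointing upstream.
The product runs from position 10 to position 47, so its length is 47 − 10 + 1 = 38 bp.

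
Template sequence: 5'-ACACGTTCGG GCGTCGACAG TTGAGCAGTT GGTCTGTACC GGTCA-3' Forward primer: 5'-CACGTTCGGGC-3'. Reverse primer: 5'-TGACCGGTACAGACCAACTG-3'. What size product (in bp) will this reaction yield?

44 bp

Forward primer CACGTTCGGGC is found on the top strand at positions 2–12.
The reverse primer's reverse complement is CAGTTGGTCTGTACCGGTCA, which matches the template at positions 26–45.
Product length = (reverse-primer end) − (forward-primer start) + 1 = 45 − 2 + 1 = 44 bp.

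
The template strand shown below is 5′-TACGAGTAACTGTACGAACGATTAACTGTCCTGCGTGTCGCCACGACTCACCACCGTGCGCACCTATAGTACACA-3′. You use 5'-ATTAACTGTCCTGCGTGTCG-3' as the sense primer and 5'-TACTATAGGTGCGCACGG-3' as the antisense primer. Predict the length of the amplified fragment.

Scanning the template, ATTAACTGTCCTGCGTGTCG occurs at positions 21–40; this primer anneals to the bottom strand there with its 3' end pointing downstream.
Taking the reverse complement of TACTATAGGTGCGCACGG gives CCGTGCGCACCTATAGTA, found at positions 54–71 on the template; the primer anneals here to the top strand with its 3' end pointing upstream.
Amplicon spans positions 21–71: 51 bp.

51 bp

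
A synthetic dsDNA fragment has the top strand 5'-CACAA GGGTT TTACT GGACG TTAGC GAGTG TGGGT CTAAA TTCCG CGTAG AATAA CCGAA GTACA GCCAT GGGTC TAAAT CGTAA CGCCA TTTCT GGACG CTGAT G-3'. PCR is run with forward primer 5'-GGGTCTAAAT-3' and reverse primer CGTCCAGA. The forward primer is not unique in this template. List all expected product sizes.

69 bp, 30 bp

The forward primer GGGTCTAAAT matches the top strand at positions 32–41, 71–80.
The reverse primer's reverse complement is TCTGGACG, matching at positions 93–100.
Each forward site pairs with the reverse site to give a product ending at position 100: sizes 69, 30 bp.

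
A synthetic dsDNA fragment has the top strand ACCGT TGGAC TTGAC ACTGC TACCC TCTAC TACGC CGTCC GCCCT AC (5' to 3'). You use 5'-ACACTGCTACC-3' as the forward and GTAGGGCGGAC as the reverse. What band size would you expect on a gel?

34 bp

Forward primer ACACTGCTACC is found on the top strand at positions 14–24.
Taking the reverse complement of GTAGGGCGGAC gives GTCCGCCCTAC, found at positions 37–47 on the template; the primer anneals here to the top strand with its 3' end pointing upstream.
Product length = (reverse-primer end) − (forward-primer start) + 1 = 47 − 14 + 1 = 34 bp.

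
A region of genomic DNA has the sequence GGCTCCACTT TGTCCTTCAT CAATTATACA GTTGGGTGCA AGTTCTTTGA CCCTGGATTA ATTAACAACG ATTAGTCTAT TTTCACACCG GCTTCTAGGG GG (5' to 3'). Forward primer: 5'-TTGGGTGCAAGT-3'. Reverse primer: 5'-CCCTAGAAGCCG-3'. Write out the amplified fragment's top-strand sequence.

5'-TTGGGTGCAAGTTCTTTGACCCTGGATTAATTAACAACGATTAGTCTATTTTCACACCGGCTTCTAGGG-3'

Scanning the template, TTGGGTGCAAGT occurs at positions 32–43; this primer anneals to the bottom strand there with its 3' end pointing downstream.
Reverse complement of the reverse primer: CGGCTTCTAGGG. This occurs on the top strand at positions 89–100.
The product is the template from position 32 through 100 (69 bp).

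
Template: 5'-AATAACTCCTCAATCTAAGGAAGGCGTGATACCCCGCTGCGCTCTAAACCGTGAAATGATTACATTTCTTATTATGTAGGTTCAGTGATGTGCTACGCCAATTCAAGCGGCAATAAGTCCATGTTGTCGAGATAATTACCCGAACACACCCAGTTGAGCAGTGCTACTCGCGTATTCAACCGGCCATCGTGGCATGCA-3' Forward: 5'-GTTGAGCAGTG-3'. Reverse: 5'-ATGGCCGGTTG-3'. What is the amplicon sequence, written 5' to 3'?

Forward primer GTTGAGCAGTG is found on the top strand at positions 153–163.
Reverse complement of the reverse primer: CAACCGGCCAT. This occurs on the top strand at positions 177–187.
The product is the template from position 153 through 187 (35 bp).

5'-GTTGAGCAGTGCTACTCGCGTATTCAACCGGCCAT-3'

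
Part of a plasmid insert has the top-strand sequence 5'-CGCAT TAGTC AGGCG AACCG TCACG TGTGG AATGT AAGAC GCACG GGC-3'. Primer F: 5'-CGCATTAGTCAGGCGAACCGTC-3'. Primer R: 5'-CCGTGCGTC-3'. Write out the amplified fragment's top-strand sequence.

The forward primer matches the template at positions 1–22.
Reverse complement of the reverse primer: GACGCACGG. This occurs on the top strand at positions 38–46.
The product is the template from position 1 through 46 (46 bp).

5'-CGCATTAGTCAGGCGAACCGTCACGTGTGGAATGTAAGACGCACGG-3'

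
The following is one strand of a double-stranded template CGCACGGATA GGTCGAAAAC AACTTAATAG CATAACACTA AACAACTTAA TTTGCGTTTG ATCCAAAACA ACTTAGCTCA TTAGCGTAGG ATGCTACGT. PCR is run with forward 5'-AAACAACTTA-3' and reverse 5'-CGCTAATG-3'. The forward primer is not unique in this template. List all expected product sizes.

The forward primer AAACAACTTA matches the top strand at positions 17–26, 40–49, 66–75.
The reverse primer's reverse complement is CATTAGCG, matching at positions 79–86.
Each forward site pairs with the reverse site to give a product ending at position 86: sizes 70, 47, 21 bp.

70 bp, 47 bp, 21 bp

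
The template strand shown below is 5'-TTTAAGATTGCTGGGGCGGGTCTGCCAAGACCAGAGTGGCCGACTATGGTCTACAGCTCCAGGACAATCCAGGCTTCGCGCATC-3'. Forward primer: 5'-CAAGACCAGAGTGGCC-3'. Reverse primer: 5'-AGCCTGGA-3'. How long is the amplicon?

50 bp

Scanning the template, CAAGACCAGAGTGGCC occurs at positions 26–41; this primer anneals to the bottom strand there with its 3' end pointing downstream.
Reverse complement of the reverse primer: TCCAGGCT. This occurs on the top strand at positions 68–75.
Product length = (reverse-primer end) − (forward-primer start) + 1 = 75 − 26 + 1 = 50 bp.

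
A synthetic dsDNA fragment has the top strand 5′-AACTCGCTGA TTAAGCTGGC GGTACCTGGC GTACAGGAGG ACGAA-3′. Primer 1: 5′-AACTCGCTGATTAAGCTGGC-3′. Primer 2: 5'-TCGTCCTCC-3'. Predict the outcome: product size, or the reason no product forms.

Yes — a 44 bp product.

Primer 1 (AACTCGCTGATTAAGCTGGC) matches the top strand at positions 1–20; it acts as a forward primer.
Primer 2's reverse complement is GGAGGACGA, matching the top strand at positions 36–44; it acts as a reverse primer.
The 3' ends face each other across positions 1–44, giving a 44 bp product.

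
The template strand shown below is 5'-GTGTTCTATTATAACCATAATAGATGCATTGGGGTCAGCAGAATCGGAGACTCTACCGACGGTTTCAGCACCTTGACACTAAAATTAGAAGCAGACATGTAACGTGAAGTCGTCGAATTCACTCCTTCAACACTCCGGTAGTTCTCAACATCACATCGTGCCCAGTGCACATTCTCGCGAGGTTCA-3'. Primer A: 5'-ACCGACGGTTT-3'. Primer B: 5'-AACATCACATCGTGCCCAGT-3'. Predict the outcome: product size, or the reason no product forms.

No product — both primers anneal to the same strand and extend in the same direction.

Primer A (ACCGACGGTTT) matches the top strand at positions 55–65 (3' end points downstream).
Primer B (AACATCACATCGTGCCCAGT) also matches the top strand directly, at positions 147–166 — its reverse complement ACTGGGCACGATGTGATGTT is not present.
Both primers anneal to the bottom strand with 3' ends pointing the same way, so neither can prime synthesis back toward the other.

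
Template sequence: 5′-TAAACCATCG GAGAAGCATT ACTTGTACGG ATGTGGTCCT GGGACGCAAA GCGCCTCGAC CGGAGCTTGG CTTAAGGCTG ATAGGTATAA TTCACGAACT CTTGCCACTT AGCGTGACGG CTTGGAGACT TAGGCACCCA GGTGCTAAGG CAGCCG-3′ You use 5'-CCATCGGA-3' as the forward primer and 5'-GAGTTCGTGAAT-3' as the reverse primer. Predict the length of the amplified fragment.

The forward primer matches the template at positions 5–12.
The reverse primer's reverse complement is ATTCACGAACTC, which matches the template at positions 90–101.
The product runs from position 5 to position 101, so its length is 101 − 5 + 1 = 97 bp.

97 bp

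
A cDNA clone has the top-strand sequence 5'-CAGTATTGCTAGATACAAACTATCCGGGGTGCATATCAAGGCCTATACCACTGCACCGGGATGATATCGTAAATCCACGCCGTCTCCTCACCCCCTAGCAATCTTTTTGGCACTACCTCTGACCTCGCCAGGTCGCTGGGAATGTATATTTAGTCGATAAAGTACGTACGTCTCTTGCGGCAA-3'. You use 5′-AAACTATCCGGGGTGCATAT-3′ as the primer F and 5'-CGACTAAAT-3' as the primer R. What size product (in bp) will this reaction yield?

Forward primer AAACTATCCGGGGTGCATAT is found on the top strand at positions 17–36.
Taking the reverse complement of CGACTAAAT gives ATTTAGTCG, found at positions 148–156 on the template; the primer anneals here to the top strand with its 3' end pointing upstream.
Product length = (reverse-primer end) − (forward-primer start) + 1 = 156 − 17 + 1 = 140 bp.

140 bp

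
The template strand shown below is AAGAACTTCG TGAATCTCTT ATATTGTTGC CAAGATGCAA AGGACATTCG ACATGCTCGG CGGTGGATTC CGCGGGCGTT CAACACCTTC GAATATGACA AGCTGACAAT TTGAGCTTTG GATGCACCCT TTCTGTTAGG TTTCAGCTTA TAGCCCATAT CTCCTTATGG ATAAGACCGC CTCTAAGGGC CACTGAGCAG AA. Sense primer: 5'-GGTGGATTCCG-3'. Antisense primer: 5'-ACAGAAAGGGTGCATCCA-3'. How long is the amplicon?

The forward primer matches the template at positions 62–72.
Taking the reverse complement of ACAGAAAGGGTGCATCCA gives TGGATGCACCCTTTCTGT, found at positions 119–136 on the template; the primer anneals here to the top strand with its 3' end pointing upstream.
Product length = (reverse-primer end) − (forward-primer start) + 1 = 136 − 62 + 1 = 75 bp.

75 bp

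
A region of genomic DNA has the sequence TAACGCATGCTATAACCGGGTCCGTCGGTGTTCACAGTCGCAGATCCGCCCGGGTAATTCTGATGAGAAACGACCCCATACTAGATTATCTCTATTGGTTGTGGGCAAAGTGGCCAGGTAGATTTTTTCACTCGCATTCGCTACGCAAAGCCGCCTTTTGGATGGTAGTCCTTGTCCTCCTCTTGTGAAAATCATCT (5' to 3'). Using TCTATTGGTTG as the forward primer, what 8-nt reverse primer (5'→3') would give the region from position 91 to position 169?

The product's 3' end on the top strand is position 169.
The reverse primer anneals to the top strand over positions 162–169, i.e. to ATGGTAGT.
Its sequence written 5'→3' is the reverse complement: ACTACCAT.

5'-ACTACCAT-3'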